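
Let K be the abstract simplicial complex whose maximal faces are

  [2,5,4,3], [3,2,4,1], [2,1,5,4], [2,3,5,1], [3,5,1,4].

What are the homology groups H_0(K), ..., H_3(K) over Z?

K has 5 vertices, 10 edges, 10 triangles, 5 3-simplices.
rank ∂_0 = 0, rank ∂_1 = 4 ⇒ b_0 = 5 − 0 − 4 = 1; all invariant factors of ∂_1 are 1 so no torsion. So H_0 = Z.
rank ∂_1 = 4, rank ∂_2 = 6 ⇒ b_1 = 10 − 4 − 6 = 0; all invariant factors of ∂_2 are 1 so no torsion. So H_1 = 0.
rank ∂_2 = 6, rank ∂_3 = 4 ⇒ b_2 = 10 − 6 − 4 = 0; all invariant factors of ∂_3 are 1 so no torsion. So H_2 = 0.
rank ∂_3 = 4, rank ∂_4 = 0 ⇒ b_3 = 5 − 4 − 0 = 1. So H_3 = Z.

H_0 ≅ Z,  H_1 = 0,  H_2 = 0,  H_3 ≅ Z.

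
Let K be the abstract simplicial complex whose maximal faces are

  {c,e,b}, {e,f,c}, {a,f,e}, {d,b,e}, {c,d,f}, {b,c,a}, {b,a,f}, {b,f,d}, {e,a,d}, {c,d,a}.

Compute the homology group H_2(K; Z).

H_2 ≅ 0.

Take the total order a < b < c < d < e < f on the vertex set. Then K (dimension 2) consists of the simplices:

  0-simplices (6): a, b, c, d, e, f
  1-simplices (15): ab, ac, ad, ae, af, bc, bd, be, bf, cd, ce, cf, de, df, ef
  2-simplices (10): abc, abf, acd, ade, aef, bce, bde, bdf, cdf, cef

so the chain groups are C_0 ≅ Z^6, C_1 ≅ Z^15, C_2 ≅ Z^10.

The boundary map ∂_1: C_1 → C_0 sends each edge [p,q] (with p < q) to q − p.
The 6×15 boundary matrix has rank 5 and Smith normal form diag(1,1,1,1,1).

The boundary map ∂_2: C_2 → C_1 acts by ∂[p,q,r] = [q,r] − [p,r] + [p,q]. For instance
  ∂ade = de − ae + ad,
  ∂acd = cd − ad + ac.
This gives a 15×10 integer matrix of rank 10; reducing to Smith normal form yields diagonal entries (1,1,1,1,1,1,1,1,1,2).

Reading off H_k = ker ∂_k / im ∂_{k+1}:

  H_2: rank ker ∂_2 − rank ∂_3 = (10 − 10) − 0 = 0, and there is no ∂_3, so H_2 = 0.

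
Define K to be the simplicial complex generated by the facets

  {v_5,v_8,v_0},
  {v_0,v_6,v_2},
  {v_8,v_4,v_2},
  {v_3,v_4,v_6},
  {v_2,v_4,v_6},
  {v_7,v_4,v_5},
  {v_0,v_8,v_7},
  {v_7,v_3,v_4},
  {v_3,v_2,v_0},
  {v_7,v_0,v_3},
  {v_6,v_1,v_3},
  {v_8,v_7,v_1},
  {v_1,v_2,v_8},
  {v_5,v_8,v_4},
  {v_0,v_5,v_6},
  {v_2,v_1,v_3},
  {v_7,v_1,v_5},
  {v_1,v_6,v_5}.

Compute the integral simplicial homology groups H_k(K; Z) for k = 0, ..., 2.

Fix the vertex order v_0 < v_1 < v_2 < v_3 < v_4 < v_5 < v_6 < v_7 < v_8 and write every simplex with vertices in increasing order. Then dim K = 2 and the simplices of K are:

  0-simplices (9): [v_0], [v_1], [v_2], [v_3], [v_4], [v_5], [v_6], [v_7], [v_8]
  1-simplices (27): (27 of them)
  2-simplices (18): (18 of them)

giving chain groups C_0 ≅ Z^9, C_1 ≅ Z^27, C_2 ≅ Z^18.

Boundary ∂_1: C_1 → C_0 is given by ∂[p,q] = [q] − [p].
This gives a 9×27 integer matrix of rank 8; reducing to Smith normal form yields diagonal entries (1,1,1,1,1,1,1,1).

∂_2: C_2 → C_1 acts by ∂[p,q,r] = [q,r] − [p,r] + [p,q]. For instance
  ∂[v_1,v_2,v_3] = [v_2,v_3] − [v_1,v_3] + [v_1,v_2],
  ∂[v_2,v_4,v_8] = [v_4,v_8] − [v_2,v_8] + [v_2,v_4].
As a 27×18 matrix over Z this has rank 18, with invariant factors (1,1,1,1,1,1,1,1,1,1,1,1,1,1,1,1,1,2).

From H_k ≅ ker(∂_k) / im(∂_{k+1}) we obtain:

  H_0: rank C_0 − rank ∂_1 = 9 − 8 = 1, and the invariant factors of ∂_1 are all 1, so H_0 = Z.
  H_1: rank ker ∂_1 − rank ∂_2 = (27 − 8) − 18 = 1, and ∂_2 has invariant factor 2 > 1, so H_1 = Z × Z/2.
  H_2: rank ker ∂_2 − rank ∂_3 = (18 − 18) − 0 = 0, and there is no ∂_3, so H_2 = 0.

(K is a triangulation of the Klein bottle.)

H_0 = Z,  H_1 = Z × Z/2,  H_2 = 0.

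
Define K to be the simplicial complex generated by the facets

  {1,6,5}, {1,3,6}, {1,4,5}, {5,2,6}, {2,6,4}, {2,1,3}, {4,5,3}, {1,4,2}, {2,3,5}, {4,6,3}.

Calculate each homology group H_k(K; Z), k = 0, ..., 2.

Order the vertices as 1 < 2 < 3 < 4 < 5 < 6. Listing each simplex with vertices in this order, K has dimension 2 with simplices:

  0-simplices (6): [1], [2], [3], [4], [5], [6]
  1-simplices (15): [1,2], [1,3], [1,4], [1,5], [1,6], [2,3], [2,4], [2,5], [2,6], [3,4], [3,5], [3,6], [4,5], [4,6], [5,6]
  2-simplices (10): [1,2,3], [1,2,4], [1,3,6], [1,4,5], [1,5,6], [2,3,5], [2,4,6], [2,5,6], [3,4,5], [3,4,6]

Hence C_0 ≅ Z^6, C_1 ≅ Z^15, C_2 ≅ Z^10.

The boundary map ∂_1: C_1 → C_0 sends each edge [p,q] (with p < q) to q − p. For instance
  ∂[1,6] = [6] − [1].
The 6×15 boundary matrix has rank 5 and Smith normal form diag(1,1,1,1,1).

The boundary map ∂_2: C_2 → C_1 acts by ∂[p,q,r] = [q,r] − [p,r] + [p,q]. For instance
  ∂[1,3,6] = [3,6] − [1,6] + [1,3],
  ∂[3,4,6] = [4,6] − [3,6] + [3,4].
The 15×10 boundary matrix has rank 10 and Smith normal form diag(1,1,1,1,1,1,1,1,1,2).

Computing H_k = (kernel of ∂_k) / (image of ∂_{k+1}):

  H_0: rank C_0 − rank ∂_1 = 6 − 5 = 1, and the invariant factors of ∂_1 are all 1, so H_0 = Z.
  H_1: rank ker ∂_1 − rank ∂_2 = (15 − 5) − 10 = 0, and ∂_2 has invariant factor 2 > 1, so H_1 = Z/2.
  H_2: rank ker ∂_2 − rank ∂_3 = (10 − 10) − 0 = 0, and there is no ∂_3, so H_2 = 0.

H_0 ≅ Z,  H_1 ≅ Z/2,  H_2 = 0.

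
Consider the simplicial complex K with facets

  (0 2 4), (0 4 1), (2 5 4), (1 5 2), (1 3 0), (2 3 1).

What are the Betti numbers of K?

b_0 = 1, b_1 = 1, b_2 = 0.

We work with the vertex ordering 0 < 1 < 2 < 3 < 4 < 5. The simplices of K, each written with vertices in increasing order, are:

  0-simplices (6): [0], [1], [2], [3], [4], [5]
  1-simplices (12): [0,1], [0,2], [0,3], [0,4], [1,2], [1,3], [1,4], [1,5], [2,3], [2,4], [2,5], [4,5]
  2-simplices (6): [0,1,3], [0,1,4], [0,2,4], [1,2,3], [1,2,5], [2,4,5]

giving chain groups C_0 ≅ Z^6, C_1 ≅ Z^12, C_2 ≅ Z^6.

∂_1: C_1 → C_0 maps an edge to its endpoints' difference, ∂[p,q] = q − p.
This gives a 6×12 integer matrix of rank 5; reducing to Smith normal form yields diagonal entries (1,1,1,1,1).

Boundary ∂_2: C_2 → C_1 sends each 2-simplex [p,q,r] to [q,r] − [p,r] + [p,q]. For instance
  ∂[0,2,4] = [2,4] − [0,4] + [0,2],
  ∂[1,2,3] = [2,3] − [1,3] + [1,2].
The 12×6 boundary matrix has rank 6 and Smith normal form diag(1,1,1,1,1,1).

From H_k ≅ ker(∂_k) / im(∂_{k+1}) we obtain:

  H_0: rank C_0 − rank ∂_1 = 6 − 5 = 1, and the invariant factors of ∂_1 are all 1, so H_0 = Z.
  H_1: rank ker ∂_1 − rank ∂_2 = (12 − 5) − 6 = 1, and the invariant factors of ∂_2 are all 1, so H_1 = Z.
  H_2: rank ker ∂_2 − rank ∂_3 = (6 − 6) − 0 = 0, and there is no ∂_3, so H_2 = 0.

Hence the Betti numbers are b_0 = 1, b_1 = 1, b_2 = 0.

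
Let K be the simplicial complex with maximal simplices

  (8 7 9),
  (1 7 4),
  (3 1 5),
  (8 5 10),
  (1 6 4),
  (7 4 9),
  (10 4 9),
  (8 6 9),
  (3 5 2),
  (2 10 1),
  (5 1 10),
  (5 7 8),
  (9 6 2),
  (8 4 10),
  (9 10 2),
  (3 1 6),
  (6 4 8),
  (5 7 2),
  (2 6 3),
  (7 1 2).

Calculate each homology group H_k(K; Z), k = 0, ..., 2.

H_0 ≅ Z,  H_1 ≅ Z ⊕ Z_2,  H_2 = 0.

Take the total order 1 < 2 < 3 < 4 < 5 < 6 < 7 < 8 < 9 < 10 on the vertex set. Then K (dimension 2) consists of the simplices:

  0-simplices (10): [1], [2], [3], [4], [5], [6], [7], [8], [9], [10]
  1-simplices (30): (30 of them)
  2-simplices (20): (20 of them)

giving chain groups C_0 ≅ Z^10, C_1 ≅ Z^30, C_2 ≅ Z^20.

∂_1: C_1 → C_0 is given by ∂[p,q] = [q] − [p]. For instance
  ∂[1,3] = [3] − [1].
This gives a 10×30 integer matrix of rank 9; reducing to Smith normal form yields diagonal entries (1,1,1,1,1,1,1,1,1).

∂_2: C_2 → C_1 acts by ∂[p,q,r] = [q,r] − [p,r] + [p,q]. For instance
  ∂[1,4,6] = [4,6] − [1,6] + [1,4],
  ∂[1,5,10] = [5,10] − [1,10] + [1,5].
The 30×20 boundary matrix has rank 20 and Smith normal form diag(1,1,1,1,1,1,1,1,1,1,1,1,1,1,1,1,1,1,1,2).

Now H_k = ker ∂_k / im ∂_{k+1}, so:

  H_0: rank C_0 − rank ∂_1 = 10 − 9 = 1, and the invariant factors of ∂_1 are all 1, so H_0 = Z.
  H_1: rank ker ∂_1 − rank ∂_2 = (30 − 9) − 20 = 1, and ∂_2 has invariant factor 2 > 1, so H_1 = Z ⊕ Z_2.
  H_2: rank ker ∂_2 − rank ∂_3 = (20 − 20) − 0 = 0, and there is no ∂_3, so H_2 = 0.

As a check, the Euler characteristic is 10 − 30 + 20 = 0, which agrees with 1 − 1 + 0 = 0.
(K is a triangulation of the Klein bottle.)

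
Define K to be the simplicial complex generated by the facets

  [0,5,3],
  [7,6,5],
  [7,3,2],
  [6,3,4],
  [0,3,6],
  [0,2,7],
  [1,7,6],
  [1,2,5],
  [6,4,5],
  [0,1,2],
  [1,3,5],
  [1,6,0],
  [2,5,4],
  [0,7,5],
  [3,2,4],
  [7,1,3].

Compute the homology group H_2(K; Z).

H_2 ≅ Z.

Fix the vertex order 0 < 1 < 2 < 3 < 4 < 5 < 6 < 7 and write every simplex with vertices in increasing order. Then dim K = 2 and the simplices of K are:

  0-simplices (8): [0], [1], [2], [3], [4], [5], [6], [7]
  1-simplices (24): (24 of them)
  2-simplices (16): [0,1,2], [0,1,6], [0,2,7], [0,3,5], [0,3,6], [0,5,7], [1,2,5], [1,3,5], [1,3,7], [1,6,7], [2,3,4], [2,3,7], [2,4,5], [3,4,6], [4,5,6], [5,6,7]

Hence C_0 ≅ Z^8, C_1 ≅ Z^24, C_2 ≅ Z^16.

The boundary map ∂_1: C_1 → C_0 sends each edge [p,q] (with p < q) to q − p. For instance
  ∂[5,7] = [7] − [5].
The resulting 8×24 matrix has rank 7, and its Smith normal form has invariant factors (1,1,1,1,1,1,1).

∂_2: C_2 → C_1 sends each 2-simplex [p,q,r] to [q,r] − [p,r] + [p,q]. For instance
  ∂[0,1,2] = [1,2] − [0,2] + [0,1],
  ∂[2,4,5] = [4,5] − [2,5] + [2,4].
The 24×16 boundary matrix has rank 15 and Smith normal form diag(1,1,1,1,1,1,1,1,1,1,1,1,1,1,1).

Now H_k = ker ∂_k / im ∂_{k+1}, so:

  H_2: rank ker ∂_2 − rank ∂_3 = (16 − 15) − 0 = 1, and there is no ∂_3, so H_2 ≅ Z.

(K is a triangulation of the torus T^2.)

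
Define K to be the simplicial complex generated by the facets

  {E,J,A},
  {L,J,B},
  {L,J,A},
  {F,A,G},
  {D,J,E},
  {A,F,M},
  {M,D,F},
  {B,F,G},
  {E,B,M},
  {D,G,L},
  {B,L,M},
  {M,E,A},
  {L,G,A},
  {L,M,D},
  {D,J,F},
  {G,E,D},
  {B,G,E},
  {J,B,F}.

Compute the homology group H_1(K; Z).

H_1 ≅ Z^2.

Order the vertices as A < B < D < E < F < G < J < L < M. Listing each simplex with vertices in this order, K has dimension 2 with simplices:

  0-simplices (9): A, B, D, E, F, G, J, L, M
  1-simplices (27): AE, AF, AG, AJ, AL, AM, BE, BF, BG, BJ, BL, BM, DE, DF, DG, DJ, DL, DM, EG, EJ, EM, FG, FJ, FM, GL, JL, LM
  2-simplices (18): AEJ, AEM, AFG, AFM, AGL, AJL, BEG, BEM, BFG, BFJ, BJL, BLM, DEG, DEJ, DFJ, DFM, DGL, DLM

Hence C_0 ≅ Z^9, C_1 ≅ Z^27, C_2 ≅ Z^18.

∂_1: C_1 → C_0 is given by ∂[p,q] = [q] − [p].
This gives a 9×27 integer matrix of rank 8; reducing to Smith normal form yields diagonal entries (1,1,1,1,1,1,1,1).

Boundary ∂_2: C_2 → C_1 sends each 2-simplex [p,q,r] to [q,r] − [p,r] + [p,q]. For instance
  ∂BFJ = FJ − BJ + BF,
  ∂DEJ = EJ − DJ + DE.
The 27×18 boundary matrix has rank 17 and Smith normal form diag(1,1,1,1,1,1,1,1,1,1,1,1,1,1,1,1,1).

Computing H_k = (kernel of ∂_k) / (image of ∂_{k+1}):

  H_1: rank ker ∂_1 − rank ∂_2 = (27 − 8) − 17 = 2, and the invariant factors of ∂_2 are all 1, so H_1 ≅ Z^2.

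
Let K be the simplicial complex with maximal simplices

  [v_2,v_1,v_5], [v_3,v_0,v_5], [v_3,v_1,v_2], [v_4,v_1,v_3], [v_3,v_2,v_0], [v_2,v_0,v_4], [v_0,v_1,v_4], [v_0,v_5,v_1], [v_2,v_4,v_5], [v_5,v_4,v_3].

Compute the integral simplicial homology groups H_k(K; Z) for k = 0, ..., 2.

Fix the vertex order v_0 < v_1 < v_2 < v_3 < v_4 < v_5 and write every simplex with vertices in increasing order. Then dim K = 2 and the simplices of K are:

  0-simplices (6): [v_0], [v_1], [v_2], [v_3], [v_4], [v_5]
  1-simplices (15): (15 of them)
  2-simplices (10): [v_0,v_1,v_4], [v_0,v_1,v_5], [v_0,v_2,v_3], [v_0,v_2,v_4], [v_0,v_3,v_5], [v_1,v_2,v_3], [v_1,v_2,v_5], [v_1,v_3,v_4], [v_2,v_4,v_5], [v_3,v_4,v_5]

so the chain groups are C_0 ≅ Z^6, C_1 ≅ Z^15, C_2 ≅ Z^10.

∂_1: C_1 → C_0 maps an edge to its endpoints' difference, ∂[p,q] = q − p.
This gives a 6×15 integer matrix of rank 5; reducing to Smith normal form yields diagonal entries (1,1,1,1,1).

Boundary ∂_2: C_2 → C_1 sends each 2-simplex [p,q,r] to [q,r] − [p,r] + [p,q]. For instance
  ∂[v_0,v_2,v_3] = [v_2,v_3] − [v_0,v_3] + [v_0,v_2],
  ∂[v_1,v_2,v_5] = [v_2,v_5] − [v_1,v_5] + [v_1,v_2].
This gives a 15×10 integer matrix of rank 10; reducing to Smith normal form yields diagonal entries (1,1,1,1,1,1,1,1,1,2).

Computing H_k = (kernel of ∂_k) / (image of ∂_{k+1}):

  H_0: rank C_0 − rank ∂_1 = 6 − 5 = 1, and the invariant factors of ∂_1 are all 1, so H_0 = Z.
  H_1: rank ker ∂_1 − rank ∂_2 = (15 − 5) − 10 = 0, and ∂_2 has invariant factor 2 > 1, so H_1 = Z/2.
  H_2: rank ker ∂_2 − rank ∂_3 = (10 − 10) − 0 = 0, and there is no ∂_3, so H_2 = 0.

H_0 ≅ Z,  H_1 ≅ Z/2,  H_2 = 0.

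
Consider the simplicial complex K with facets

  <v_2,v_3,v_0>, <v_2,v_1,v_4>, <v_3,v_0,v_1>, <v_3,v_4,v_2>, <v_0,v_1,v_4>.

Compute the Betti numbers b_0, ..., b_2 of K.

Take the total order v_0 < v_1 < v_2 < v_3 < v_4 on the vertex set. Then K (dimension 2) consists of the simplices:

  0-simplices (5): [v_0], [v_1], [v_2], [v_3], [v_4]
  1-simplices (10): [v_0,v_1], [v_0,v_2], [v_0,v_3], [v_0,v_4], [v_1,v_2], [v_1,v_3], [v_1,v_4], [v_2,v_3], [v_2,v_4], [v_3,v_4]
  2-simplices (5): [v_0,v_1,v_3], [v_0,v_1,v_4], [v_0,v_2,v_3], [v_1,v_2,v_4], [v_2,v_3,v_4]

so the chain groups are C_0 ≅ Z^5, C_1 ≅ Z^10, C_2 ≅ Z^5.

The boundary map ∂_1: C_1 → C_0 is given by ∂[p,q] = [q] − [p].
The 5×10 boundary matrix has rank 4 and Smith normal form diag(1,1,1,1).

The boundary map ∂_2: C_2 → C_1 sends each 2-simplex [p,q,r] to [q,r] − [p,r] + [p,q]. For instance
  ∂[v_1,v_2,v_4] = [v_2,v_4] − [v_1,v_4] + [v_1,v_2],
  ∂[v_0,v_2,v_3] = [v_2,v_3] − [v_0,v_3] + [v_0,v_2].
This gives a 10×5 integer matrix of rank 5; reducing to Smith normal form yields diagonal entries (1,1,1,1,1).

Computing H_k = (kernel of ∂_k) / (image of ∂_{k+1}):

  H_0: rank C_0 − rank ∂_1 = 5 − 4 = 1, and the invariant factors of ∂_1 are all 1, so H_0 = Z.
  H_1: rank ker ∂_1 − rank ∂_2 = (10 − 4) − 5 = 1, and the invariant factors of ∂_2 are all 1, so H_1 = Z.
  H_2: rank ker ∂_2 − rank ∂_3 = (5 − 5) − 0 = 0, and there is no ∂_3, so H_2 = 0.

As a check, the Euler characteristic is 5 − 10 + 5 = 0, which agrees with 1 − 1 + 0 = 0.

Hence the Betti numbers are b_0 = 1, b_1 = 1, b_2 = 0.

b_0 = 1, b_1 = 1, b_2 = 0.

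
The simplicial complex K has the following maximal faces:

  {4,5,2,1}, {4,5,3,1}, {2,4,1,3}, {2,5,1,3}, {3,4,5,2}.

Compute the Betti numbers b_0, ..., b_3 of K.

b_0 = 1, b_1 = 0, b_2 = 0, b_3 = 1.

K has 5 vertices, 10 edges, 10 triangles, 5 3-simplices.
rank ∂_0 = 0, rank ∂_1 = 4 ⇒ b_0 = 5 − 0 − 4 = 1; all invariant factors of ∂_1 are 1 so no torsion. So H_0 ≅ Z.
rank ∂_1 = 4, rank ∂_2 = 6 ⇒ b_1 = 10 − 4 − 6 = 0; all invariant factors of ∂_2 are 1 so no torsion. So H_1 ≅ 0.
rank ∂_2 = 6, rank ∂_3 = 4 ⇒ b_2 = 10 − 6 − 4 = 0; all invariant factors of ∂_3 are 1 so no torsion. So H_2 ≅ 0.
rank ∂_3 = 4, rank ∂_4 = 0 ⇒ b_3 = 5 − 4 − 0 = 1. So H_3 ≅ Z.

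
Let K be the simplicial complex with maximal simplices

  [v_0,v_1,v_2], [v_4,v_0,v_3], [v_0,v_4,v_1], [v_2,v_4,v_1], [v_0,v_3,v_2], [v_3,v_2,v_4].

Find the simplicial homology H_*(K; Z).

H_0 = Z,  H_1 = 0,  H_2 = Z.

Order the vertices as v_0 < v_1 < v_2 < v_3 < v_4. Listing each simplex with vertices in this order, K has dimension 2 with simplices:

  0-simplices (5): [v_0], [v_1], [v_2], [v_3], [v_4]
  1-simplices (9): [v_0,v_1], [v_0,v_2], [v_0,v_3], [v_0,v_4], [v_1,v_2], [v_1,v_4], [v_2,v_3], [v_2,v_4], [v_3,v_4]
  2-simplices (6): [v_0,v_1,v_2], [v_0,v_1,v_4], [v_0,v_2,v_3], [v_0,v_3,v_4], [v_1,v_2,v_4], [v_2,v_3,v_4]

giving chain groups C_0 ≅ Z^5, C_1 ≅ Z^9, C_2 ≅ Z^6.

Boundary ∂_1: C_1 → C_0 maps an edge to its endpoints' difference, ∂[p,q] = q − p. For instance
  ∂[v_0,v_2] = [v_2] − [v_0].
The resulting 5×9 matrix has rank 4, and its Smith normal form has invariant factors (1,1,1,1).

Boundary ∂_2: C_2 → C_1 maps a triangle to the signed sum of its edges. For instance
  ∂[v_1,v_2,v_4] = [v_2,v_4] − [v_1,v_4] + [v_1,v_2],
  ∂[v_0,v_1,v_4] = [v_1,v_4] − [v_0,v_4] + [v_0,v_1].
The resulting 9×6 matrix has rank 5, and its Smith normal form has invariant factors (1,1,1,1,1).

Computing H_k = (kernel of ∂_k) / (image of ∂_{k+1}):

  H_0: rank C_0 − rank ∂_1 = 5 − 4 = 1, and the invariant factors of ∂_1 are all 1, so H_0 ≅ Z.
  H_1: rank ker ∂_1 − rank ∂_2 = (9 − 4) − 5 = 0, and the invariant factors of ∂_2 are all 1, so H_1 ≅ 0.
  H_2: rank ker ∂_2 − rank ∂_3 = (6 − 5) − 0 = 1, and there is no ∂_3, so H_2 ≅ Z.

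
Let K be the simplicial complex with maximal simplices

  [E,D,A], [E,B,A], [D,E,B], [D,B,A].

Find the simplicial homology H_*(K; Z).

Fix the vertex order A < B < D < E and write every simplex with vertices in increasing order. Then dim K = 2 and the simplices of K are:

  0-simplices (4): A, B, D, E
  1-simplices (6): AB, AD, AE, BD, BE, DE
  2-simplices (4): ABD, ABE, ADE, BDE

so the chain groups are C_0 ≅ Z^4, C_1 ≅ Z^6, C_2 ≅ Z^4.

Boundary ∂_1: C_1 → C_0 maps an edge to its endpoints' difference, ∂[p,q] = q − p.
The resulting 4×6 matrix has rank 3, and its Smith normal form has invariant factors (1,1,1).

The boundary map ∂_2: C_2 → C_1 maps a triangle to the signed sum of its edges. For instance
  ∂ABE = BE − AE + AB,
  ∂ABD = BD − AD + AB.
As a 6×4 matrix over Z this has rank 3, with invariant factors (1,1,1).

From H_k ≅ ker(∂_k) / im(∂_{k+1}) we obtain:

  H_0: rank C_0 − rank ∂_1 = 4 − 3 = 1, and the invariant factors of ∂_1 are all 1, so H_0 = Z.
  H_1: rank ker ∂_1 − rank ∂_2 = (6 − 3) − 3 = 0, and the invariant factors of ∂_2 are all 1, so H_1 = 0.
  H_2: rank ker ∂_2 − rank ∂_3 = (4 − 3) − 0 = 1, and there is no ∂_3, so H_2 = Z.

H_0 = Z,  H_1 = 0,  H_2 = Z.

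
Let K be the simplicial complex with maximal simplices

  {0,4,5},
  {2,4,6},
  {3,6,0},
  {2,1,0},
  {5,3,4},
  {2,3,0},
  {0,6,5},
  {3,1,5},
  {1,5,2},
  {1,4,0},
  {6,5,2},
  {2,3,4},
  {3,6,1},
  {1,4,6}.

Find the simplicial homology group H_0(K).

We work with the vertex ordering 0 < 1 < 2 < 3 < 4 < 5 < 6. The simplices of K, each written with vertices in increasing order, are:

  0-simplices (7): [0], [1], [2], [3], [4], [5], [6]
  1-simplices (21): [0,1], [0,2], [0,3], [0,4], [0,5], [0,6], [1,2], [1,3], [1,4], [1,5], [1,6], [2,3], [2,4], [2,5], [2,6], [3,4], [3,5], [3,6], [4,5], [4,6], [5,6]
  2-simplices (14): [0,1,2], [0,1,4], [0,2,3], [0,3,6], [0,4,5], [0,5,6], [1,2,5], [1,3,5], [1,3,6], [1,4,6], [2,3,4], [2,4,6], [2,5,6], [3,4,5]

Hence C_0 ≅ Z^7, C_1 ≅ Z^21, C_2 ≅ Z^14.

∂_1: C_1 → C_0 is given by ∂[p,q] = [q] − [p]. For instance
  ∂[0,6] = [6] − [0].
This gives a 7×21 integer matrix of rank 6; reducing to Smith normal form yields diagonal entries (1,1,1,1,1,1).

Boundary ∂_2: C_2 → C_1 sends each 2-simplex [p,q,r] to [q,r] − [p,r] + [p,q]. For instance
  ∂[0,1,2] = [1,2] − [0,2] + [0,1],
  ∂[2,3,4] = [3,4] − [2,4] + [2,3].
This gives a 21×14 integer matrix of rank 13; reducing to Smith normal form yields diagonal entries (1,1,1,1,1,1,1,1,1,1,1,1,1).

Now H_k = ker ∂_k / im ∂_{k+1}, so:

  H_0: rank C_0 − rank ∂_1 = 7 − 6 = 1, and the invariant factors of ∂_1 are all 1, so H_0 = Z.

H_0 ≅ Z.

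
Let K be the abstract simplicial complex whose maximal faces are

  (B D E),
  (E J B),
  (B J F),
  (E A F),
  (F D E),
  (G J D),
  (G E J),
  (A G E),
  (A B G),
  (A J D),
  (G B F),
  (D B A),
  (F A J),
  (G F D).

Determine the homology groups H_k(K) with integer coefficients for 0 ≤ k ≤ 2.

H_0 = Z,  H_1 = Z^2,  H_2 = Z.

Fix the vertex order A < B < D < E < F < G < J and write every simplex with vertices in increasing order. Then dim K = 2 and the simplices of K are:

  0-simplices (7): A, B, D, E, F, G, J
  1-simplices (21): AB, AD, AE, AF, AG, AJ, BD, BE, BF, BG, BJ, DE, DF, DG, DJ, EF, EG, EJ, FG, FJ, GJ
  2-simplices (14): ABD, ABG, ADJ, AEF, AEG, AFJ, BDE, BEJ, BFG, BFJ, DEF, DFG, DGJ, EGJ

Hence C_0 ≅ Z^7, C_1 ≅ Z^21, C_2 ≅ Z^14.

∂_1: C_1 → C_0 sends each edge [p,q] (with p < q) to q − p. For instance
  ∂DJ = J − D.
As a 7×21 matrix over Z this has rank 6, with invariant factors (1,1,1,1,1,1).

∂_2: C_2 → C_1 maps a triangle to the signed sum of its edges. For instance
  ∂BFG = FG − BG + BF,
  ∂DGJ = GJ − DJ + DG.
The resulting 21×14 matrix has rank 13, and its Smith normal form has invariant factors (1,1,1,1,1,1,1,1,1,1,1,1,1).

Now H_k = ker ∂_k / im ∂_{k+1}, so:

  H_0: rank C_0 − rank ∂_1 = 7 − 6 = 1, and the invariant factors of ∂_1 are all 1, so H_0 = Z.
  H_1: rank ker ∂_1 − rank ∂_2 = (21 − 6) − 13 = 2, and the invariant factors of ∂_2 are all 1, so H_1 = Z^2.
  H_2: rank ker ∂_2 − rank ∂_3 = (14 − 13) − 0 = 1, and there is no ∂_3, so H_2 = Z.

As a check, the Euler characteristic is 7 − 21 + 14 = 0, which agrees with 1 − 2 + 1 = 0.
(K is a triangulation of the torus T^2.)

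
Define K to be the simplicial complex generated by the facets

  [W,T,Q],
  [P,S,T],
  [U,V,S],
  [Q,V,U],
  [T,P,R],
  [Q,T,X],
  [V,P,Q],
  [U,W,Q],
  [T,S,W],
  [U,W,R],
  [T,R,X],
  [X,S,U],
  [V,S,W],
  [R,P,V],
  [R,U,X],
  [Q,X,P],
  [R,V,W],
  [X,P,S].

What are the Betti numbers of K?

Take the total order P < Q < R < S < T < U < V < W < X on the vertex set. Then K (dimension 2) consists of the simplices:

  0-simplices (9): P, Q, R, S, T, U, V, W, X
  1-simplices (27): PQ, PR, PS, PT, PV, PX, QT, QU, QV, QW, QX, RT, RU, RV, RW, RX, ST, SU, SV, SW, SX, TW, TX, UV, UW, UX, VW
  2-simplices (18): PQV, PQX, PRT, PRV, PST, PSX, QTW, QTX, QUV, QUW, RTX, RUW, RUX, RVW, STW, SUV, SUX, SVW

Hence C_0 ≅ Z^9, C_1 ≅ Z^27, C_2 ≅ Z^18.

The boundary map ∂_1: C_1 → C_0 maps an edge to its endpoints' difference, ∂[p,q] = q − p.
The resulting 9×27 matrix has rank 8, and its Smith normal form has invariant factors (1,1,1,1,1,1,1,1).

∂_2: C_2 → C_1 sends each 2-simplex [p,q,r] to [q,r] − [p,r] + [p,q]. For instance
  ∂PST = ST − PT + PS,
  ∂SUX = UX − SX + SU.
This gives a 27×18 integer matrix of rank 18; reducing to Smith normal form yields diagonal entries (1,1,1,1,1,1,1,1,1,1,1,1,1,1,1,1,1,2).

From H_k ≅ ker(∂_k) / im(∂_{k+1}) we obtain:

  H_0: rank C_0 − rank ∂_1 = 9 − 8 = 1, and the invariant factors of ∂_1 are all 1, so H_0 ≅ Z.
  H_1: rank ker ∂_1 − rank ∂_2 = (27 − 8) − 18 = 1, and ∂_2 has invariant factor 2 > 1, so H_1 ≅ Z ⊕ Z/2.
  H_2: rank ker ∂_2 − rank ∂_3 = (18 − 18) − 0 = 0, and there is no ∂_3, so H_2 ≅ 0.

Hence the Betti numbers are b_0 = 1, b_1 = 1, b_2 = 0.

b_0 = 1, b_1 = 1, b_2 = 0.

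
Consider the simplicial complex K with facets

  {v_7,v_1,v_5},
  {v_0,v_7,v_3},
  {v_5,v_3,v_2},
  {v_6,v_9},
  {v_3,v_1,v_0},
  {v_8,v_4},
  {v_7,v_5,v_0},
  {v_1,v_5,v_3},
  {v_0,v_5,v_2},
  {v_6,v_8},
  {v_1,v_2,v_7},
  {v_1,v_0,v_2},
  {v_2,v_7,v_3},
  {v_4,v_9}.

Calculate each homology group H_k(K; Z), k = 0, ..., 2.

H_0 = Z^2,  H_1 = Z × Z/2,  H_2 = 0.

Fix the vertex order v_0 < v_1 < v_2 < v_3 < v_4 < v_5 < v_6 < v_7 < v_8 < v_9 and write every simplex with vertices in increasing order. Then dim K = 2 and the simplices of K are:

  0-simplices (10): [v_0], [v_1], [v_2], [v_3], [v_4], [v_5], [v_6], [v_7], [v_8], [v_9]
  1-simplices (19): (19 of them)
  2-simplices (10): [v_0,v_1,v_2], [v_0,v_1,v_3], [v_0,v_2,v_5], [v_0,v_3,v_7], [v_0,v_5,v_7], [v_1,v_2,v_7], [v_1,v_3,v_5], [v_1,v_5,v_7], [v_2,v_3,v_5], [v_2,v_3,v_7]

so the chain groups are C_0 ≅ Z^10, C_1 ≅ Z^19, C_2 ≅ Z^10.

The boundary map ∂_1: C_1 → C_0 is given by ∂[p,q] = [q] − [p]. For instance
  ∂[v_2,v_3] = [v_3] − [v_2].
As a 10×19 matrix over Z this has rank 8, with invariant factors (1,1,1,1,1,1,1,1).

∂_2: C_2 → C_1 acts by ∂[p,q,r] = [q,r] − [p,r] + [p,q]. For instance
  ∂[v_0,v_1,v_2] = [v_1,v_2] − [v_0,v_2] + [v_0,v_1],
  ∂[v_1,v_2,v_7] = [v_2,v_7] − [v_1,v_7] + [v_1,v_2].
This gives a 19×10 integer matrix of rank 10; reducing to Smith normal form yields diagonal entries (1,1,1,1,1,1,1,1,1,2).

Computing H_k = (kernel of ∂_k) / (image of ∂_{k+1}):

  H_0: rank C_0 − rank ∂_1 = 10 − 8 = 2, and the invariant factors of ∂_1 are all 1, so H_0 = Z^2.
  H_1: rank ker ∂_1 − rank ∂_2 = (19 − 8) − 10 = 1, and ∂_2 has invariant factor 2 > 1, so H_1 = Z × Z/2.
  H_2: rank ker ∂_2 − rank ∂_3 = (10 − 10) − 0 = 0, and there is no ∂_3, so H_2 = 0.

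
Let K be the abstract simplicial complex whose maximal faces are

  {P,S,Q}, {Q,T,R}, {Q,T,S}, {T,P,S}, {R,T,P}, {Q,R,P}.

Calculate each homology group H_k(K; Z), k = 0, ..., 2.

H_0 ≅ Z,  H_1 = 0,  H_2 ≅ Z.

We work with the vertex ordering P < Q < R < S < T. The simplices of K, each written with vertices in increasing order, are:

  0-simplices (5): P, Q, R, S, T
  1-simplices (9): PQ, PR, PS, PT, QR, QS, QT, RT, ST
  2-simplices (6): PQR, PQS, PRT, PST, QRT, QST

so the chain groups are C_0 ≅ Z^5, C_1 ≅ Z^9, C_2 ≅ Z^6.

Boundary ∂_1: C_1 → C_0 is given by ∂[p,q] = [q] − [p]. For instance
  ∂QS = S − Q.
This gives a 5×9 integer matrix of rank 4; reducing to Smith normal form yields diagonal entries (1,1,1,1).

∂_2: C_2 → C_1 acts by ∂[p,q,r] = [q,r] − [p,r] + [p,q]. For instance
  ∂PST = ST − PT + PS,
  ∂PRT = RT − PT + PR.
As a 9×6 matrix over Z this has rank 5, with invariant factors (1,1,1,1,1).

Now H_k = ker ∂_k / im ∂_{k+1}, so:

  H_0: rank C_0 − rank ∂_1 = 5 − 4 = 1, and the invariant factors of ∂_1 are all 1, so H_0 = Z.
  H_1: rank ker ∂_1 − rank ∂_2 = (9 − 4) − 5 = 0, and the invariant factors of ∂_2 are all 1, so H_1 = 0.
  H_2: rank ker ∂_2 − rank ∂_3 = (6 − 5) − 0 = 1, and there is no ∂_3, so H_2 = Z.

As a check, the Euler characteristic is 5 − 9 + 6 = 2, which agrees with 1 − 0 + 1 = 2.
(K is a triangulation of the 2-sphere S^2.)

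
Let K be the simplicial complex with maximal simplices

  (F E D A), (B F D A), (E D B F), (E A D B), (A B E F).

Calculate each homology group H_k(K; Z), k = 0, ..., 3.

H_0 = Z,  H_1 = 0,  H_2 = 0,  H_3 = Z.

Take the total order A < B < D < E < F on the vertex set. Then K (dimension 3) consists of the simplices:

  0-simplices (5): A, B, D, E, F
  1-simplices (10): AB, AD, AE, AF, BD, BE, BF, DE, DF, EF
  2-simplices (10): ABD, ABE, ABF, ADE, ADF, AEF, BDE, BDF, BEF, DEF
  3-simplices (5): ABDE, ABDF, ABEF, ADEF, BDEF

Hence C_0 ≅ Z^5, C_1 ≅ Z^10, C_2 ≅ Z^10, C_3 ≅ Z^5.

The boundary map ∂_1: C_1 → C_0 maps an edge to its endpoints' difference, ∂[p,q] = q − p. For instance
  ∂AD = D − A.
The 5×10 boundary matrix has rank 4 and Smith normal form diag(1,1,1,1).

Boundary ∂_2: C_2 → C_1 sends each 2-simplex [p,q,r] to [q,r] − [p,r] + [p,q]. For instance
  ∂ADF = DF − AF + AD,
  ∂BDE = DE − BE + BD.
The 10×10 boundary matrix has rank 6 and Smith normal form diag(1,1,1,1,1,1).

The boundary map ∂_3: C_3 → C_2 sends each 3-simplex σ to the alternating sum Σ_i (−1)^i (σ with its i-th vertex removed). For instance
  ∂ABEF = BEF − AEF + ABF − ABE,
  ∂BDEF = DEF − BEF + BDF − BDE.
The resulting 10×5 matrix has rank 4, and its Smith normal form has invariant factors (1,1,1,1).

From H_k ≅ ker(∂_k) / im(∂_{k+1}) we obtain:

  H_0: rank C_0 − rank ∂_1 = 5 − 4 = 1, and the invariant factors of ∂_1 are all 1, so H_0 ≅ Z.
  H_1: rank ker ∂_1 − rank ∂_2 = (10 − 4) − 6 = 0, and the invariant factors of ∂_2 are all 1, so H_1 ≅ 0.
  H_2: rank ker ∂_2 − rank ∂_3 = (10 − 6) − 4 = 0, and the invariant factors of ∂_3 are all 1, so H_2 ≅ 0.
  H_3: rank ker ∂_3 − rank ∂_4 = (5 − 4) − 0 = 1, and there is no ∂_4, so H_3 ≅ Z.

As a check, the Euler characteristic is 5 − 10 + 10 − 5 = 0, which agrees with 1 − 0 + 0 − 1 = 0.
(K is a triangulation of the 3-sphere S^3.)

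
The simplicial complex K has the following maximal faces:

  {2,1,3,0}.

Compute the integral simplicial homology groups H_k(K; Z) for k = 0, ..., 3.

H_0 ≅ Z,  H_1 = 0,  H_2 = 0,  H_3 = 0.

Take the total order 0 < 1 < 2 < 3 on the vertex set. Then K (dimension 3) consists of the simplices:

  0-simplices (4): [0], [1], [2], [3]
  1-simplices (6): [0,1], [0,2], [0,3], [1,2], [1,3], [2,3]
  2-simplices (4): [0,1,2], [0,1,3], [0,2,3], [1,2,3]
  3-simplices (1): [0,1,2,3]

so the chain groups are C_0 ≅ Z^4, C_1 ≅ Z^6, C_2 ≅ Z^4, C_3 ≅ Z^1.

Boundary ∂_1: C_1 → C_0 sends each edge [p,q] (with p < q) to q − p. For instance
  ∂[1,3] = [3] − [1].
This gives a 4×6 integer matrix of rank 3; reducing to Smith normal form yields diagonal entries (1,1,1).

The boundary map ∂_2: C_2 → C_1 acts by ∂[p,q,r] = [q,r] − [p,r] + [p,q]. For instance
  ∂[1,2,3] = [2,3] − [1,3] + [1,2],
  ∂[0,2,3] = [2,3] − [0,3] + [0,2].
The resulting 6×4 matrix has rank 3, and its Smith normal form has invariant factors (1,1,1).

∂_3: C_3 → C_2 sends each 3-simplex σ to the alternating sum Σ_i (−1)^i (σ with its i-th vertex removed). For instance
  ∂[0,1,2,3] = [1,2,3] − [0,2,3] + [0,1,3] − [0,1,2].
This gives a 4×1 integer matrix of rank 1; reducing to Smith normal form yields diagonal entries (1).

Reading off H_k = ker ∂_k / im ∂_{k+1}:

  H_0: rank C_0 − rank ∂_1 = 4 − 3 = 1, and the invariant factors of ∂_1 are all 1, so H_0 = Z.
  H_1: rank ker ∂_1 − rank ∂_2 = (6 − 3) − 3 = 0, and the invariant factors of ∂_2 are all 1, so H_1 = 0.
  H_2: rank ker ∂_2 − rank ∂_3 = (4 − 3) − 1 = 0, and the invariant factors of ∂_3 are all 1, so H_2 = 0.
  H_3: rank ker ∂_3 − rank ∂_4 = (1 − 1) − 0 = 0, and there is no ∂_4, so H_3 = 0.

(K is a triangulation of the 3-simplex.)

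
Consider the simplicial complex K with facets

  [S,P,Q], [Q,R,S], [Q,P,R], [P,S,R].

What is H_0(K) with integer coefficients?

H_0 ≅ Z.

K has 4 vertices, 6 edges, 4 triangles.
rank ∂_0 = 0, rank ∂_1 = 3 ⇒ b_0 = 4 − 0 − 3 = 1; all invariant factors of ∂_1 are 1 so no torsion. So H_0 = Z.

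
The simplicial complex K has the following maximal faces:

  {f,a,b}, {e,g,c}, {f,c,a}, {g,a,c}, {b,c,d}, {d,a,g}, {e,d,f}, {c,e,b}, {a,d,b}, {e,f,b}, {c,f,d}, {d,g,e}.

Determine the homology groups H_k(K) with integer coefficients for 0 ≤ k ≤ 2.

H_0 ≅ Z,  H_1 ≅ Z/2Z,  H_2 = 0.

We work with the vertex ordering a < b < c < d < e < f < g. The simplices of K, each written with vertices in increasing order, are:

  0-simplices (7): a, b, c, d, e, f, g
  1-simplices (18): ab, ac, ad, af, ag, bc, bd, be, bf, cd, ce, cf, cg, de, df, dg, ef, eg
  2-simplices (12): abd, abf, acf, acg, adg, bcd, bce, bef, cdf, ceg, def, deg

so the chain groups are C_0 ≅ Z^7, C_1 ≅ Z^18, C_2 ≅ Z^12.

The boundary map ∂_1: C_1 → C_0 sends each edge [p,q] (with p < q) to q − p. For instance
  ∂be = e − b.
The 7×18 boundary matrix has rank 6 and Smith normal form diag(1,1,1,1,1,1).

Boundary ∂_2: C_2 → C_1 sends each 2-simplex [p,q,r] to [q,r] − [p,r] + [p,q]. For instance
  ∂bcd = cd − bd + bc,
  ∂ceg = eg − cg + ce.
This gives a 18×12 integer matrix of rank 12; reducing to Smith normal form yields diagonal entries (1,1,1,1,1,1,1,1,1,1,1,2).

Now H_k = ker ∂_k / im ∂_{k+1}, so:

  H_0: rank C_0 − rank ∂_1 = 7 − 6 = 1, and the invariant factors of ∂_1 are all 1, so H_0 ≅ Z.
  H_1: rank ker ∂_1 − rank ∂_2 = (18 − 6) − 12 = 0, and ∂_2 has invariant factor 2 > 1, so H_1 ≅ Z/2Z.
  H_2: rank ker ∂_2 − rank ∂_3 = (12 − 12) − 0 = 0, and there is no ∂_3, so H_2 ≅ 0.

As a check, the Euler characteristic is 7 − 18 + 12 = 1, which agrees with 1 − 0 + 0 = 1.
(K is a triangulation of the real projective plane RP^2.)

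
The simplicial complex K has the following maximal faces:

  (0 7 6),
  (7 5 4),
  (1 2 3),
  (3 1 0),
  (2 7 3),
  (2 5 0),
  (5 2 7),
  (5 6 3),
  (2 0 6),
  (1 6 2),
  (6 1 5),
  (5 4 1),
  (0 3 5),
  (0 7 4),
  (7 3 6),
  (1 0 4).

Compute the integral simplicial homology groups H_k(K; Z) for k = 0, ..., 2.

H_0 = Z,  H_1 = Z^2,  H_2 = Z.

We work with the vertex ordering 0 < 1 < 2 < 3 < 4 < 5 < 6 < 7. The simplices of K, each written with vertices in increasing order, are:

  0-simplices (8): [0], [1], [2], [3], [4], [5], [6], [7]
  1-simplices (24): (24 of them)
  2-simplices (16): [0,1,3], [0,1,4], [0,2,5], [0,2,6], [0,3,5], [0,4,7], [0,6,7], [1,2,3], [1,2,6], [1,4,5], [1,5,6], [2,3,7], [2,5,7], [3,5,6], [3,6,7], [4,5,7]

Hence C_0 ≅ Z^8, C_1 ≅ Z^24, C_2 ≅ Z^16.

∂_1: C_1 → C_0 maps an edge to its endpoints' difference, ∂[p,q] = q − p.
The resulting 8×24 matrix has rank 7, and its Smith normal form has invariant factors (1,1,1,1,1,1,1).

∂_2: C_2 → C_1 acts by ∂[p,q,r] = [q,r] − [p,r] + [p,q]. For instance
  ∂[3,6,7] = [6,7] − [3,7] + [3,6],
  ∂[1,4,5] = [4,5] − [1,5] + [1,4].
The resulting 24×16 matrix has rank 15, and its Smith normal form has invariant factors (1,1,1,1,1,1,1,1,1,1,1,1,1,1,1).

Now H_k = ker ∂_k / im ∂_{k+1}, so:

  H_0: rank C_0 − rank ∂_1 = 8 − 7 = 1, and the invariant factors of ∂_1 are all 1, so H_0 = Z.
  H_1: rank ker ∂_1 − rank ∂_2 = (24 − 7) − 15 = 2, and the invariant factors of ∂_2 are all 1, so H_1 = Z^2.
  H_2: rank ker ∂_2 − rank ∂_3 = (16 − 15) − 0 = 1, and there is no ∂_3, so H_2 = Z.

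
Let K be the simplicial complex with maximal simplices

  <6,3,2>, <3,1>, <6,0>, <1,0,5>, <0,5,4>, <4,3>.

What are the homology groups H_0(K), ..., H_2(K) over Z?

H_0 ≅ Z,  H_1 ≅ Z^2,  H_2 = 0.

K has 7 vertices, 11 edges, 3 triangles.
rank ∂_0 = 0, rank ∂_1 = 6 ⇒ b_0 = 7 − 0 − 6 = 1; all invariant factors of ∂_1 are 1 so no torsion. So H_0 = Z.
rank ∂_1 = 6, rank ∂_2 = 3 ⇒ b_1 = 11 − 6 − 3 = 2; all invariant factors of ∂_2 are 1 so no torsion. So H_1 = Z^2.
rank ∂_2 = 3, rank ∂_3 = 0 ⇒ b_2 = 3 − 3 − 0 = 0. So H_2 = 0.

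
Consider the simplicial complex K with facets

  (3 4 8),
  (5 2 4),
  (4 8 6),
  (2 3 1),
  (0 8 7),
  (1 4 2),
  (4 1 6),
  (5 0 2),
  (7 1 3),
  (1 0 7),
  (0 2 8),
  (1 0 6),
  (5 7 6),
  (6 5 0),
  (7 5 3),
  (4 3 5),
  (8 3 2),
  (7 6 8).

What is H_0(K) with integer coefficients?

H_0 = Z.

K has 9 vertices, 27 edges, 18 triangles.
rank ∂_0 = 0, rank ∂_1 = 8 ⇒ b_0 = 9 − 0 − 8 = 1; all invariant factors of ∂_1 are 1 so no torsion. So H_0 = Z.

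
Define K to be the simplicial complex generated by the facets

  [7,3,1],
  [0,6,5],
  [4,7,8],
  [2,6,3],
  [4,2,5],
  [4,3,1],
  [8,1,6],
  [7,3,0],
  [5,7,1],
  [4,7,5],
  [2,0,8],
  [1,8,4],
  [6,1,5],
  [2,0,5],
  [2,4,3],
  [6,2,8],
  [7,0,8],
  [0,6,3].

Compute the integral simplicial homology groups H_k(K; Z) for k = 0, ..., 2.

Order the vertices as 0 < 1 < 2 < 3 < 4 < 5 < 6 < 7 < 8. Listing each simplex with vertices in this order, K has dimension 2 with simplices:

  0-simplices (9): [0], [1], [2], [3], [4], [5], [6], [7], [8]
  1-simplices (27): (27 of them)
  2-simplices (18): [0,2,5], [0,2,8], [0,3,6], [0,3,7], [0,5,6], [0,7,8], [1,3,4], [1,3,7], [1,4,8], [1,5,6], [1,5,7], [1,6,8], [2,3,4], [2,3,6], [2,4,5], [2,6,8], [4,5,7], [4,7,8]

giving chain groups C_0 ≅ Z^9, C_1 ≅ Z^27, C_2 ≅ Z^18.

Boundary ∂_1: C_1 → C_0 maps an edge to its endpoints' difference, ∂[p,q] = q − p. For instance
  ∂[0,7] = [7] − [0].
The 9×27 boundary matrix has rank 8 and Smith normal form diag(1,1,1,1,1,1,1,1).

The boundary map ∂_2: C_2 → C_1 sends each 2-simplex [p,q,r] to [q,r] − [p,r] + [p,q]. For instance
  ∂[4,5,7] = [5,7] − [4,7] + [4,5],
  ∂[2,3,4] = [3,4] − [2,4] + [2,3].
The resulting 27×18 matrix has rank 18, and its Smith normal form has invariant factors (1,1,1,1,1,1,1,1,1,1,1,1,1,1,1,1,1,2).

Reading off H_k = ker ∂_k / im ∂_{k+1}:

  H_0: rank C_0 − rank ∂_1 = 9 − 8 = 1, and the invariant factors of ∂_1 are all 1, so H_0 = Z.
  H_1: rank ker ∂_1 − rank ∂_2 = (27 − 8) − 18 = 1, and ∂_2 has invariant factor 2 > 1, so H_1 = Z ⊕ Z/2Z.
  H_2: rank ker ∂_2 − rank ∂_3 = (18 − 18) − 0 = 0, and there is no ∂_3, so H_2 = 0.

As a check, the Euler characteristic is 9 − 27 + 18 = 0, which agrees with 1 − 1 + 0 = 0.
(K is a triangulation of the Klein bottle.)

H_0 ≅ Z,  H_1 ≅ Z ⊕ Z/2Z,  H_2 = 0.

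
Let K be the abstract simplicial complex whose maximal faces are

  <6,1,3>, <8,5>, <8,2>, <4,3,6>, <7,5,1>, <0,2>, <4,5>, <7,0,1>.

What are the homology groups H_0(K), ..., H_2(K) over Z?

Fix the vertex order 0 < 1 < 2 < 3 < 4 < 5 < 6 < 7 < 8 and write every simplex with vertices in increasing order. Then dim K = 2 and the simplices of K are:

  0-simplices (9): [0], [1], [2], [3], [4], [5], [6], [7], [8]
  1-simplices (14): [0,1], [0,2], [0,7], [1,3], [1,5], [1,6], [1,7], [2,8], [3,4], [3,6], [4,5], [4,6], [5,7], [5,8]
  2-simplices (4): [0,1,7], [1,3,6], [1,5,7], [3,4,6]

giving chain groups C_0 ≅ Z^9, C_1 ≅ Z^14, C_2 ≅ Z^4.

The boundary map ∂_1: C_1 → C_0 is given by ∂[p,q] = [q] − [p].
This gives a 9×14 integer matrix of rank 8; reducing to Smith normal form yields diagonal entries (1,1,1,1,1,1,1,1).

The boundary map ∂_2: C_2 → C_1 maps a triangle to the signed sum of its edges. For instance
  ∂[3,4,6] = [4,6] − [3,6] + [3,4],
  ∂[0,1,7] = [1,7] − [0,7] + [0,1].
The resulting 14×4 matrix has rank 4, and its Smith normal form has invariant factors (1,1,1,1).

Computing H_k = (kernel of ∂_k) / (image of ∂_{k+1}):

  H_0: rank C_0 − rank ∂_1 = 9 − 8 = 1, and the invariant factors of ∂_1 are all 1, so H_0 = Z.
  H_1: rank ker ∂_1 − rank ∂_2 = (14 − 8) − 4 = 2, and the invariant factors of ∂_2 are all 1, so H_1 = Z^2.
  H_2: rank ker ∂_2 − rank ∂_3 = (4 − 4) − 0 = 0, and there is no ∂_3, so H_2 = 0.

H_0 = Z,  H_1 = Z^2,  H_2 = 0.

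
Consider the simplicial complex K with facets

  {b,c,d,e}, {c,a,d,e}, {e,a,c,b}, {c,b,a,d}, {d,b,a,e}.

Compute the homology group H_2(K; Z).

H_2 ≅ 0.

We work with the vertex ordering a < b < c < d < e. The simplices of K, each written with vertices in increasing order, are:

  0-simplices (5): a, b, c, d, e
  1-simplices (10): ab, ac, ad, ae, bc, bd, be, cd, ce, de
  2-simplices (10): abc, abd, abe, acd, ace, ade, bcd, bce, bde, cde
  3-simplices (5): abcd, abce, abde, acde, bcde

so the chain groups are C_0 ≅ Z^5, C_1 ≅ Z^10, C_2 ≅ Z^10, C_3 ≅ Z^5.

∂_1: C_1 → C_0 is given by ∂[p,q] = [q] − [p]. For instance
  ∂cd = d − c.
As a 5×10 matrix over Z this has rank 4, with invariant factors (1,1,1,1).

Boundary ∂_2: C_2 → C_1 sends each 2-simplex [p,q,r] to [q,r] − [p,r] + [p,q]. For instance
  ∂ace = ce − ae + ac,
  ∂acd = cd − ad + ac.
The 10×10 boundary matrix has rank 6 and Smith normal form diag(1,1,1,1,1,1).

The boundary map ∂_3: C_3 → C_2 sends each 3-simplex σ to the alternating sum Σ_i (−1)^i (σ with its i-th vertex removed). For instance
  ∂abde = bde − ade + abe − abd,
  ∂abcd = bcd − acd + abd − abc.
As a 10×5 matrix over Z this has rank 4, with invariant factors (1,1,1,1).

From H_k ≅ ker(∂_k) / im(∂_{k+1}) we obtain:

  H_2: rank ker ∂_2 − rank ∂_3 = (10 − 6) − 4 = 0, and the invariant factors of ∂_3 are all 1, so H_2 = 0.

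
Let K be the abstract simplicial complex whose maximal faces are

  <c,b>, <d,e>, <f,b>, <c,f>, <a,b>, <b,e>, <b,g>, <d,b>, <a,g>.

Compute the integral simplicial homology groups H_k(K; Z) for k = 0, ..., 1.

Take the total order a < b < c < d < e < f < g on the vertex set. Then K (dimension 1) consists of the simplices:

  0-simplices (7): a, b, c, d, e, f, g
  1-simplices (9): ab, ag, bc, bd, be, bf, bg, cf, de

giving chain groups C_0 ≅ Z^7, C_1 ≅ Z^9.

The boundary map ∂_1: C_1 → C_0 maps an edge to its endpoints' difference, ∂[p,q] = q − p.
The 7×9 boundary matrix has rank 6 and Smith normal form diag(1,1,1,1,1,1).

From H_k ≅ ker(∂_k) / im(∂_{k+1}) we obtain:

  H_0: rank C_0 − rank ∂_1 = 7 − 6 = 1, and the invariant factors of ∂_1 are all 1, so H_0 = Z.
  H_1: rank ker ∂_1 − rank ∂_2 = (9 − 6) − 0 = 3, and there is no ∂_2, so H_1 = Z^3.

As a check, the Euler characteristic is 7 − 9 = -2, which agrees with 1 − 3 = -2.
(K is a triangulation of a wedge of 3 circles.)

H_0 = Z,  H_1 = Z^3.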